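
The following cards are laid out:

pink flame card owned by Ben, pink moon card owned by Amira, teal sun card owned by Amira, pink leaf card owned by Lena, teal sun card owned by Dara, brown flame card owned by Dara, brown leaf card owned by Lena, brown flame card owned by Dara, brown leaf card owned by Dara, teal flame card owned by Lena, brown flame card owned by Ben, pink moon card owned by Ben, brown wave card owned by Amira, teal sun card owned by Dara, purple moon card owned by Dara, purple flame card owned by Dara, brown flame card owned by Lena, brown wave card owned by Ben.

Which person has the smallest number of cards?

Counts by player: Dara→7, Ben→4, Lena→4, Amira→3.
The minimum is 3, held uniquely by Amira.

Amira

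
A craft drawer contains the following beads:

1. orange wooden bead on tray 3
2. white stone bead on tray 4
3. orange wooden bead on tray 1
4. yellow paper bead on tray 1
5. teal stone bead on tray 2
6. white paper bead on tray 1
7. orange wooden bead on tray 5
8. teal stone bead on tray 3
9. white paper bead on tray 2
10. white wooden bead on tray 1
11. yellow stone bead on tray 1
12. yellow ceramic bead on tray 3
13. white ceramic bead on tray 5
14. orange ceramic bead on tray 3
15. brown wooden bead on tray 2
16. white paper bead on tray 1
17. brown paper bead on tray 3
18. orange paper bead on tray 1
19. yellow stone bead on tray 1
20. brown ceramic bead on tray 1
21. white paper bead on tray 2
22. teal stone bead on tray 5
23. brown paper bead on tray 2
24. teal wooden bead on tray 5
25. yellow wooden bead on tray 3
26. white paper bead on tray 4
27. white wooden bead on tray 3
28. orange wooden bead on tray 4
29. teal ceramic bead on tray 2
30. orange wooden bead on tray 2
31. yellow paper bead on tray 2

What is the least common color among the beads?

brown

Counts by color: white 9, orange 7, yellow 6, teal 5, brown 4.
The minimum is 4, held uniquely by brown.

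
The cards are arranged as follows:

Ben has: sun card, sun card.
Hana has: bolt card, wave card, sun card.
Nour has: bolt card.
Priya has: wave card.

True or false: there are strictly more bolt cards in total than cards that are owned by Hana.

False

|bolt cards| = 2.
|cards owned by Hana| = 3.
The claim requires 2 > 3, which does not hold.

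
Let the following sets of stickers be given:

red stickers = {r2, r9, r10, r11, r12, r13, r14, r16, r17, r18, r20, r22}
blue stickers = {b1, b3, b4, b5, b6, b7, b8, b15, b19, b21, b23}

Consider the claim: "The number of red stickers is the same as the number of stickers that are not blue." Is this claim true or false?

True

There are 12 red stickers.
There are 12 stickers that are not blue.
The claim requires 12 = 12, which holds.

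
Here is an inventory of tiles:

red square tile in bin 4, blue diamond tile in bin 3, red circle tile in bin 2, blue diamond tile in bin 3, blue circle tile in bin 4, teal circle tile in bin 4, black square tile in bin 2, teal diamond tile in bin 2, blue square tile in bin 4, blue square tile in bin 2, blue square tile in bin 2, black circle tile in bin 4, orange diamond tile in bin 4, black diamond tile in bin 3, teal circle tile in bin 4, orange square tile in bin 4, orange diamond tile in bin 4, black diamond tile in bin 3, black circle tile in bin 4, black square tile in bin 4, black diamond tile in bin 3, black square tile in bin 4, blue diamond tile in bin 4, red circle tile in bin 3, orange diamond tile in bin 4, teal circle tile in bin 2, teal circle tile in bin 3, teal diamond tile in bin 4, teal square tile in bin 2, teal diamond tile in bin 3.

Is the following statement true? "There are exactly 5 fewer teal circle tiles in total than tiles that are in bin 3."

False

There are 4 teal circle tiles.
There are 8 tiles in bin 3.
The claim requires 8 − 4 (= 4) to equal 5, which does not hold.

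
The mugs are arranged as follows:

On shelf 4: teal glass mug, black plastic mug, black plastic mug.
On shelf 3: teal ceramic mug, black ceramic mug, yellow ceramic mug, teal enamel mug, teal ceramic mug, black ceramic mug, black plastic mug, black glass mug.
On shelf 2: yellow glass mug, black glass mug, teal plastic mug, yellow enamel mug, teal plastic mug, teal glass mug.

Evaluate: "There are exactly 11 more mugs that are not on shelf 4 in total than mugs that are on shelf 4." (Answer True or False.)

|mugs that are not on shelf 4| = 14.
|mugs on shelf 4| = 3.
The claim requires 14 − 3 (= 11) to equal 11, which holds.

True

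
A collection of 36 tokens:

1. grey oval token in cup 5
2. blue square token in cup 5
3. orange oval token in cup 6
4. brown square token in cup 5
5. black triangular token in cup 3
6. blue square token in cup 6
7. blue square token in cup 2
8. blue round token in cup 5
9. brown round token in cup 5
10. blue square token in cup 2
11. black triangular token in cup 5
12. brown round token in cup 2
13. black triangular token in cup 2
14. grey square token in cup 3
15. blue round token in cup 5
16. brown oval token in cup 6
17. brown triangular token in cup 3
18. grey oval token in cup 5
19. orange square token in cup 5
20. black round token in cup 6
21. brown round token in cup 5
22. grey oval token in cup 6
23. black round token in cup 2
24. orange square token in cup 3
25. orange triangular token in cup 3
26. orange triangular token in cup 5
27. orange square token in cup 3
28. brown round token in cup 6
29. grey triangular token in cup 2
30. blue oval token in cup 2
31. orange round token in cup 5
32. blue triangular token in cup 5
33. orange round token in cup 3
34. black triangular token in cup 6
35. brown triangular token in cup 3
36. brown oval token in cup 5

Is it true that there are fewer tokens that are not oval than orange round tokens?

|tokens that are not oval| = 29.
|orange round tokens| = 2.
The claim requires 29 < 2, which does not hold.

False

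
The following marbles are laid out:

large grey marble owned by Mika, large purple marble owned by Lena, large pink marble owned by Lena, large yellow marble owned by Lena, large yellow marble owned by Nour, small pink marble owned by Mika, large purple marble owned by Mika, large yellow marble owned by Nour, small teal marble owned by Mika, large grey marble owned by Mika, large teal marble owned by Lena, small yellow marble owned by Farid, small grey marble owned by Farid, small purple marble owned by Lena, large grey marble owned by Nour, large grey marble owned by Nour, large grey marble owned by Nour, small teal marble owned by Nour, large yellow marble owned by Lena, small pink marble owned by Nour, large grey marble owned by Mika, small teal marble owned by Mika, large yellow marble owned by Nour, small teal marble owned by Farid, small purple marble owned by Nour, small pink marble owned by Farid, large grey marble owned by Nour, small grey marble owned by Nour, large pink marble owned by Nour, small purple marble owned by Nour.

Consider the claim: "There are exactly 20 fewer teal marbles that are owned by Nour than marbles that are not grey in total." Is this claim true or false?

True

Count of teal marbles owned by Nour: 1.
There are 21 marbles that are not grey.
The claim requires 21 − 1 (= 20) to equal 20, which holds.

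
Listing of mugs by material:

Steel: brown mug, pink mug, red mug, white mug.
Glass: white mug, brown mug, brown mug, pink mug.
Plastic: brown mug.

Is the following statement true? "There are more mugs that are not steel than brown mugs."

True

There are 5 mugs that are not steel.
There are 4 brown mugs.
The claim requires 5 > 4, which holds.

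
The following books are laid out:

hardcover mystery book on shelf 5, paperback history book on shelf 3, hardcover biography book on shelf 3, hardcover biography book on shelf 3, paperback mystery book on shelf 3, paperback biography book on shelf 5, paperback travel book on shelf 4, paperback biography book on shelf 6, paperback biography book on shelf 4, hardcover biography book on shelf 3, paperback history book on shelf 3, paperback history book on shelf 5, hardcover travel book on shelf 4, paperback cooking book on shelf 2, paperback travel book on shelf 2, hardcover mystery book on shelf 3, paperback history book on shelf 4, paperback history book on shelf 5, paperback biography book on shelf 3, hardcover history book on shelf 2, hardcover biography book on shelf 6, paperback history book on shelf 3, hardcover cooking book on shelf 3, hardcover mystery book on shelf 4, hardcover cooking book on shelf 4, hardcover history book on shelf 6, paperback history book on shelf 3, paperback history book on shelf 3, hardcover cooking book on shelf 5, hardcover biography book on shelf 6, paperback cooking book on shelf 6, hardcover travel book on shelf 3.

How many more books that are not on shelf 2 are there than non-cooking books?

2

books that are not on shelf 2: 29.
non-cooking books: 27.
29 − 27 = 2.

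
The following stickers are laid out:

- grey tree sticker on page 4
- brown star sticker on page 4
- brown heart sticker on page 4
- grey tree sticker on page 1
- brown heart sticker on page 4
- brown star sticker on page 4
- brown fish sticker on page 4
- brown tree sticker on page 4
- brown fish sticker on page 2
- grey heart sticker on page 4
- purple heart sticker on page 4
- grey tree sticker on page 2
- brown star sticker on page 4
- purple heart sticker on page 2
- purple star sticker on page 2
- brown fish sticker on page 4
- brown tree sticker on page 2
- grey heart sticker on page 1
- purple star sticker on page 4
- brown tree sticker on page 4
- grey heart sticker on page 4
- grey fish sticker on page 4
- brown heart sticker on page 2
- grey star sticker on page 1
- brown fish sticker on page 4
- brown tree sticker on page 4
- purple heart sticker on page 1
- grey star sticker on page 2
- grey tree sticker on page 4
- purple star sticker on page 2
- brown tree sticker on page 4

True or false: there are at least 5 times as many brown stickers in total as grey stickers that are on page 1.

True

brown stickers: 15.
grey stickers on page 1: 3.
The claim requires 15 ≥ 5 × 3 = 15, which holds.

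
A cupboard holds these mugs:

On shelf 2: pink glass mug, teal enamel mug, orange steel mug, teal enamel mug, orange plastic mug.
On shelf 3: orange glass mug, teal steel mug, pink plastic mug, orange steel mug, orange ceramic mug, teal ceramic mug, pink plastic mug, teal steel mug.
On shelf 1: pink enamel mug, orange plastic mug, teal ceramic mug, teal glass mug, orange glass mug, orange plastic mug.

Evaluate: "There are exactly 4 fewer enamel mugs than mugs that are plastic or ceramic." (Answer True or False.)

There are 3 enamel mugs.
There are 8 mugs that are plastic or ceramic.
The claim requires 8 − 3 (= 5) to equal 4, which does not hold.

False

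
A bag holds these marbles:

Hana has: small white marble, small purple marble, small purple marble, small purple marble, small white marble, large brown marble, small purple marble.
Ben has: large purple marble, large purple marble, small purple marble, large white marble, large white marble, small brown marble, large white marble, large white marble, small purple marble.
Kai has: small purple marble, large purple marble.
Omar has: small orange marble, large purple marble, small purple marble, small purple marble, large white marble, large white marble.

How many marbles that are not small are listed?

11

Total marbles: 24; with the excluded value: 13; remaining 24 − 13 = 11.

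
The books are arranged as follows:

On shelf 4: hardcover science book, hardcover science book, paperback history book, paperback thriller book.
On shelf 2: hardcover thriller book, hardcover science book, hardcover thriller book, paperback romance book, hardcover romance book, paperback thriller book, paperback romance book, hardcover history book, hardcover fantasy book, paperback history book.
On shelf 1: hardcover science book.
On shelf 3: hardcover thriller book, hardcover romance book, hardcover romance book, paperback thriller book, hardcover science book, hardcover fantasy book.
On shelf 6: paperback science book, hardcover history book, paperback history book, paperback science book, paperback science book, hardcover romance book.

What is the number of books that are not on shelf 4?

23

Total books: 27; with the excluded value: 4; remaining 27 − 4 = 23.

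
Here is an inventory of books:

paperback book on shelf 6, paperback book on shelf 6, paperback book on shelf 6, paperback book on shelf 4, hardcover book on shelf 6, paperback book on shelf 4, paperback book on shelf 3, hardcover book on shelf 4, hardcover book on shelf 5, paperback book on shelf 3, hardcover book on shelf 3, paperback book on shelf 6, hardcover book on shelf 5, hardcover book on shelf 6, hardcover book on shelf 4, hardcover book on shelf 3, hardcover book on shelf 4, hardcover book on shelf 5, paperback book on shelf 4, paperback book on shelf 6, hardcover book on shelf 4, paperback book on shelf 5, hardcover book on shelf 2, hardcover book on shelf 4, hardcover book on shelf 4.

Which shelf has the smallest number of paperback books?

Counts by shelf (restricted to paperback books): shelf 6→5, shelf 4→3, shelf 3→2, shelf 5→1, shelf 2→0.
The minimum is 0, held uniquely by shelf 2.

shelf 2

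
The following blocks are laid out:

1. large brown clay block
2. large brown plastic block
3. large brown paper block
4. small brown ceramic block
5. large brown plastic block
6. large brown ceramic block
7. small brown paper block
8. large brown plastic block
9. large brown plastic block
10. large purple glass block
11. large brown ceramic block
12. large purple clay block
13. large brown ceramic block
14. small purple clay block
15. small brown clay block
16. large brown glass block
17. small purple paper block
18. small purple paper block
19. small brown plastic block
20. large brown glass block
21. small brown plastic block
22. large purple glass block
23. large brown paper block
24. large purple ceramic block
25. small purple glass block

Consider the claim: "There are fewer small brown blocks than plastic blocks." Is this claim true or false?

True

There are 5 small brown blocks.
There are 6 plastic blocks.
The claim requires 5 < 6, which holds.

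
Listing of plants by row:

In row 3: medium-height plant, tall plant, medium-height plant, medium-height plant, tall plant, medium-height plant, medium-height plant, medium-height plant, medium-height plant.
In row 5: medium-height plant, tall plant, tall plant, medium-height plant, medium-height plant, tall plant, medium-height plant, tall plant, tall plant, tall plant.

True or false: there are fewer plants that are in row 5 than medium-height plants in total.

|plants in row 5| = 10.
|medium-height plants| = 11.
The claim requires 10 < 11, which holds.

True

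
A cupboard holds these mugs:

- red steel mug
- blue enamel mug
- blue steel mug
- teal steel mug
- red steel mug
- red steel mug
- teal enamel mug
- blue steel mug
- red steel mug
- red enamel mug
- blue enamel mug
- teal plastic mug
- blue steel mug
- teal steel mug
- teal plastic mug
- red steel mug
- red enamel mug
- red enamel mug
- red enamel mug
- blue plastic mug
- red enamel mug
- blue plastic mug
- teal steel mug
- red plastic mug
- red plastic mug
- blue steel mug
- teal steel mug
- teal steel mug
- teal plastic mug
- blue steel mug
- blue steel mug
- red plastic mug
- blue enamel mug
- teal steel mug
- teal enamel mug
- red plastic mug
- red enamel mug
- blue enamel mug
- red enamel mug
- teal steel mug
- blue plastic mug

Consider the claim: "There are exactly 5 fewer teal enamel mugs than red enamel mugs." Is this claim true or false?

True

|teal enamel mugs| = 2.
|red enamel mugs| = 7.
The claim requires 7 − 2 (= 5) to equal 5, which holds.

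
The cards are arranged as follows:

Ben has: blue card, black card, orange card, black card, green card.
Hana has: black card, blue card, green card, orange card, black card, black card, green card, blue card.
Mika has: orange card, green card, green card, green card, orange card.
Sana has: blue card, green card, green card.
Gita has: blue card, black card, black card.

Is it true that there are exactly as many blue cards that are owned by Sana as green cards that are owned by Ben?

blue cards owned by Sana: 1.
green cards owned by Ben: 1.
The claim requires 1 = 1, which holds.

True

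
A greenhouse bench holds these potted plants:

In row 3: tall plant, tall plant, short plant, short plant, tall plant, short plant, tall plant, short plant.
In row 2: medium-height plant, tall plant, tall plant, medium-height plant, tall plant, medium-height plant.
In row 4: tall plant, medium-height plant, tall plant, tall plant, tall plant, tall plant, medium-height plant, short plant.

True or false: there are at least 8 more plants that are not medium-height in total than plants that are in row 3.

True

plants that are not medium-height: 17.
plants in row 3: 8.
The claim requires 17 − 8 = 9 ≥ 8, which holds.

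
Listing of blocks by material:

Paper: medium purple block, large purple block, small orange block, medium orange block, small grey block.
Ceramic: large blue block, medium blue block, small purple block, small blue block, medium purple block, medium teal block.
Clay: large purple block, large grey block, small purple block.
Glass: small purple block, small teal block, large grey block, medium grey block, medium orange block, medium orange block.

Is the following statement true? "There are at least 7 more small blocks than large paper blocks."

False

There are 7 small blocks.
There is 1 large paper block.
The claim requires 7 − 1 = 6 ≥ 7, which does not hold.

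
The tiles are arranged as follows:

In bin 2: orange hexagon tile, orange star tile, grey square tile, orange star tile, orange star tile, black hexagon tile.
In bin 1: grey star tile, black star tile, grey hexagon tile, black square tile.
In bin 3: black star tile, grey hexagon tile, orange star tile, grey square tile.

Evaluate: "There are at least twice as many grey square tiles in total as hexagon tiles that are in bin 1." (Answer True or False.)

There are 2 grey square tiles.
There is 1 hexagon tile in bin 1.
The claim requires 2 ≥ 2 × 1 = 2, which holds.

True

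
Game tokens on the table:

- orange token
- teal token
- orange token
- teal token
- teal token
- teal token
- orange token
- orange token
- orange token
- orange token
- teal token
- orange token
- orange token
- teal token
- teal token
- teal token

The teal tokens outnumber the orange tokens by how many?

teal tokens: 8.
orange tokens: 8.
8 − 8 = 0.

0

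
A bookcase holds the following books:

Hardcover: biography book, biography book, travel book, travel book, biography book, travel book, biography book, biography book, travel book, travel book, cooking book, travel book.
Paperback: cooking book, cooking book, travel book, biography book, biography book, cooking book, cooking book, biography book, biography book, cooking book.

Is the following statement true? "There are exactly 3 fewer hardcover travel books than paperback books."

False

There are 6 hardcover travel books.
There are 10 paperback books.
The claim requires 10 − 6 (= 4) to equal 3, which does not hold.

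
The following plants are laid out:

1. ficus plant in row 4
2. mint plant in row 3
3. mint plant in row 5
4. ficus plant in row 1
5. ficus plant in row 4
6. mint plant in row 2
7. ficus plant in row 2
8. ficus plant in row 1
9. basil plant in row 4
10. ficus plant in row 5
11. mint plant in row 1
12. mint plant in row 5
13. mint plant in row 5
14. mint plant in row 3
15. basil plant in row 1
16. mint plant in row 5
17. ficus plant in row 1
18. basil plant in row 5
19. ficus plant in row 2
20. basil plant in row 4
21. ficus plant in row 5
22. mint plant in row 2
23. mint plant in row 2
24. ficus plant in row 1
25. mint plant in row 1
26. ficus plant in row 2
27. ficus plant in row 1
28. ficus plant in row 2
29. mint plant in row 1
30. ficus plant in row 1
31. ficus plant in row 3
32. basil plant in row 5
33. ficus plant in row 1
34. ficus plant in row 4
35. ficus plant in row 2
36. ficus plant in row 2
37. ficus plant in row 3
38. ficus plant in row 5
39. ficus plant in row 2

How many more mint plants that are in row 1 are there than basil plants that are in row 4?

mint plants in row 1: 3.
basil plants in row 4: 2.
3 − 2 = 1.

1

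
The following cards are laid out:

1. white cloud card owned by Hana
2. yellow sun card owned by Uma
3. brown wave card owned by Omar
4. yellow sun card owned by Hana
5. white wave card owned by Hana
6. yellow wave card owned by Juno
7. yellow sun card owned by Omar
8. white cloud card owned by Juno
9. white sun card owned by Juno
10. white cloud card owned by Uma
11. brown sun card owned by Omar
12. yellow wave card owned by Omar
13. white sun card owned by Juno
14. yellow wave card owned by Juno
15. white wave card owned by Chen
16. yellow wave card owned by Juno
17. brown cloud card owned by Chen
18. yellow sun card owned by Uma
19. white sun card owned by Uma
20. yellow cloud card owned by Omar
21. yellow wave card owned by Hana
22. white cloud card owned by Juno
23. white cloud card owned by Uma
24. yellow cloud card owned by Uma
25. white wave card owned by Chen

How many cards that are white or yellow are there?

white: 11; yellow: 11; together 11 + 11 = 22.

22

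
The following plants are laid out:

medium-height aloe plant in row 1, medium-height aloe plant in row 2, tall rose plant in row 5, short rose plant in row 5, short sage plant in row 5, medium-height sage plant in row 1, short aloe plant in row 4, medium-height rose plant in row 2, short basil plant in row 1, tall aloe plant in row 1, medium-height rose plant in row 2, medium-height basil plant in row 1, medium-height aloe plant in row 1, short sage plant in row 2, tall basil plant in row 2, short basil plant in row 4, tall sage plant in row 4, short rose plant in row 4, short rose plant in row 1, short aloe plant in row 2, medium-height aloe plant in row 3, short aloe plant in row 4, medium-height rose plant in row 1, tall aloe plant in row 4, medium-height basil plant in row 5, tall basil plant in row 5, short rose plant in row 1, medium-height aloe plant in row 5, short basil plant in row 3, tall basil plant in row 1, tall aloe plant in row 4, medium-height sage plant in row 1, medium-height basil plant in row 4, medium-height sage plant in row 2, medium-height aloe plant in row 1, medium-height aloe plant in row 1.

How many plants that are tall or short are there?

20

short: 12; tall: 8; together 12 + 8 = 20.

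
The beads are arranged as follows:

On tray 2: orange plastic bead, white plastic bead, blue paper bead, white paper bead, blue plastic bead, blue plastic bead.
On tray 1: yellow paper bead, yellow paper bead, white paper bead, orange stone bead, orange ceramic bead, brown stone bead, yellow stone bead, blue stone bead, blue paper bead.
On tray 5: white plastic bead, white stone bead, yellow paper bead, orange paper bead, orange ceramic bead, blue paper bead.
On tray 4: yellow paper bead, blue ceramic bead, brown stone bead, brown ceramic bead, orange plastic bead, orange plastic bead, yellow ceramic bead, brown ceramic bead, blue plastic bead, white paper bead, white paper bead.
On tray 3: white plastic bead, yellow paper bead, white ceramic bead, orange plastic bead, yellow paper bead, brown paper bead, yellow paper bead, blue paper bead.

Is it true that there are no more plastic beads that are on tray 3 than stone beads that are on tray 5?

False

plastic beads on tray 3: 2.
stone beads on tray 5: 1.
The claim requires 2 ≤ 1, which does not hold.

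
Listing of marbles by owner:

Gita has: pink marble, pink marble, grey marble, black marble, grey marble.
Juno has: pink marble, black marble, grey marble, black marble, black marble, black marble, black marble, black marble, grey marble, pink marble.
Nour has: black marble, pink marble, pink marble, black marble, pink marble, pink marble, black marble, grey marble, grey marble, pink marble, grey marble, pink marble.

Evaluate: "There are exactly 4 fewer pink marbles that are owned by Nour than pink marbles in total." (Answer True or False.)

|pink marbles owned by Nour| = 6.
|pink marbles| = 10.
The claim requires 10 − 6 (= 4) to equal 4, which holds.

True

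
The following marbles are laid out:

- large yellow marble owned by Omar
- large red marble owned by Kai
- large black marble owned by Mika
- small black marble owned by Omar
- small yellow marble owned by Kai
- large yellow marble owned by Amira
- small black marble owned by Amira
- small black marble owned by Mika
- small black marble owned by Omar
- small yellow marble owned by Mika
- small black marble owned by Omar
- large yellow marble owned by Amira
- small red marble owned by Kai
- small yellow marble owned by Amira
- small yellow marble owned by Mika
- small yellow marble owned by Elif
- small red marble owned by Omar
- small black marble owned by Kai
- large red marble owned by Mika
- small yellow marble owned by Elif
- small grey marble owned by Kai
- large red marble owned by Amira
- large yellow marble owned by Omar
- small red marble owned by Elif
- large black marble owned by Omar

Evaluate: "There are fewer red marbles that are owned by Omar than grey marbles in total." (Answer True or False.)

False

|red marbles owned by Omar| = 1.
|grey marbles| = 1.
The claim requires 1 < 1, which does not hold.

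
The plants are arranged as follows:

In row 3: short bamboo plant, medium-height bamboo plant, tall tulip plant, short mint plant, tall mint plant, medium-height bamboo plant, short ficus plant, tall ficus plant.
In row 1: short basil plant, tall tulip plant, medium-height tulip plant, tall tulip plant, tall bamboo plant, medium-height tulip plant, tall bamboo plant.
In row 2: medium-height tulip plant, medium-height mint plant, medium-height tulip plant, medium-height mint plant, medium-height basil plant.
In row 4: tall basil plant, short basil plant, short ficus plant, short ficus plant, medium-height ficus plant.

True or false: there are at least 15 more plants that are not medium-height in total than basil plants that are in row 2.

False

plants that are not medium-height: 15.
basil plants in row 2: 1.
The claim requires 15 − 1 = 14 ≥ 15, which does not hold.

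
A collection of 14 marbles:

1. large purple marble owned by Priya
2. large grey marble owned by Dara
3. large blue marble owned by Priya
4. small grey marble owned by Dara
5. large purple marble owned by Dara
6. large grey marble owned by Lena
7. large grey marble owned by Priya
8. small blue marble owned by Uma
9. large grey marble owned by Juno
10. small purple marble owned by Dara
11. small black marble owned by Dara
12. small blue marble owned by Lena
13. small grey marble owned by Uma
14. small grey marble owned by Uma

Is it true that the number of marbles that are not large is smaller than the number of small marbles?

False

|marbles that are not large| = 7.
|small marbles| = 7.
The claim requires 7 < 7, which does not hold.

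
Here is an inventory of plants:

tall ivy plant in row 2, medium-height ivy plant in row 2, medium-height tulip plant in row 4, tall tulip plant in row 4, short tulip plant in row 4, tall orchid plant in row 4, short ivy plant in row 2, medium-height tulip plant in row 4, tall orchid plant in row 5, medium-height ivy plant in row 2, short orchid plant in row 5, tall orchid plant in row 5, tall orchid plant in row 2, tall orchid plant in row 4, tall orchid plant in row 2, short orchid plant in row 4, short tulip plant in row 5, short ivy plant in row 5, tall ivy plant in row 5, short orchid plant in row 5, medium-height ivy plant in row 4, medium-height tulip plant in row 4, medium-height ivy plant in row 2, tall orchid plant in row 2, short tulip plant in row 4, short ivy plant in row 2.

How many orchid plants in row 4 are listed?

3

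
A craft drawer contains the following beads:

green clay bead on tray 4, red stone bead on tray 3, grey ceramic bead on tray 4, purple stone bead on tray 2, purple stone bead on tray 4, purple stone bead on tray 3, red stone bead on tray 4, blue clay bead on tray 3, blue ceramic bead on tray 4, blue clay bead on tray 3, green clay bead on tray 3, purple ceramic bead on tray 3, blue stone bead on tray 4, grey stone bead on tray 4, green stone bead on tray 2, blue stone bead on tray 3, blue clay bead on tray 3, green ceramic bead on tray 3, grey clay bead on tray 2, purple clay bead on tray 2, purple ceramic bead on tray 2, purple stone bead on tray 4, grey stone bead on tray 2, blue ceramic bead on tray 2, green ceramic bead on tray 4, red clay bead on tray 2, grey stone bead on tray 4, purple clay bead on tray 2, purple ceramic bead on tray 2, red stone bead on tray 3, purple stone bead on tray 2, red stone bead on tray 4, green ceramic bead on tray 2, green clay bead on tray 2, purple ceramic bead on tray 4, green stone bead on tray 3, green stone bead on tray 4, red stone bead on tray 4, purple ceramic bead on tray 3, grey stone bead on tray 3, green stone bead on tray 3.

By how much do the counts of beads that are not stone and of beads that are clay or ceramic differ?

beads that are not stone: 21. beads that are clay or ceramic: 21.
|21 − 21| = 21 − 21 = 0.

0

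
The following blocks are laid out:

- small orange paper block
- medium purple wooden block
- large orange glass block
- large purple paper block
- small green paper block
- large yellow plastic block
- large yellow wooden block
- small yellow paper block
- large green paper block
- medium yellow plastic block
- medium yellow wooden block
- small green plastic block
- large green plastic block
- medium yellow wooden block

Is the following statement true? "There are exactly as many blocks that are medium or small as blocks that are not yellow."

True

blocks that are medium or small: 8.
blocks that are not yellow: 8.
The claim requires 8 = 8, which holds.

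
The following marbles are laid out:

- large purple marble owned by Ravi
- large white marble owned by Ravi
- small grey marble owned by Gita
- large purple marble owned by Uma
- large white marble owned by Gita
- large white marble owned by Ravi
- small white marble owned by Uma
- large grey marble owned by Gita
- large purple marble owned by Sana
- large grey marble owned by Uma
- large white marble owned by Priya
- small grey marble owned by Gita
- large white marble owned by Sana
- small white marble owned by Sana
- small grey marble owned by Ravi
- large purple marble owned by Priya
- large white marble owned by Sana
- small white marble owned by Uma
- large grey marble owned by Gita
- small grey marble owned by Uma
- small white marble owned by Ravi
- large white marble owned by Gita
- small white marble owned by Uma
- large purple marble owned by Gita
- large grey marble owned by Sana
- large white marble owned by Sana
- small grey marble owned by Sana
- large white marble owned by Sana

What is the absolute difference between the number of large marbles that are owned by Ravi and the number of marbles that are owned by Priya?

large marbles owned by Ravi: 3. marbles owned by Priya: 2.
|3 − 2| = 3 − 2 = 1.

1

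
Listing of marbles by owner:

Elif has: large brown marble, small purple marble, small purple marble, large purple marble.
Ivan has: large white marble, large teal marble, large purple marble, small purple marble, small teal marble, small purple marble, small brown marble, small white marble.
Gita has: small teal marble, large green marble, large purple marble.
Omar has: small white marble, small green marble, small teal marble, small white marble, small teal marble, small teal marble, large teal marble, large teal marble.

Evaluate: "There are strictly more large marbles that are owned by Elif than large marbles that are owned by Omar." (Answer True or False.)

large marbles owned by Elif: 2.
large marbles owned by Omar: 2.
The claim requires 2 > 2, which does not hold.

False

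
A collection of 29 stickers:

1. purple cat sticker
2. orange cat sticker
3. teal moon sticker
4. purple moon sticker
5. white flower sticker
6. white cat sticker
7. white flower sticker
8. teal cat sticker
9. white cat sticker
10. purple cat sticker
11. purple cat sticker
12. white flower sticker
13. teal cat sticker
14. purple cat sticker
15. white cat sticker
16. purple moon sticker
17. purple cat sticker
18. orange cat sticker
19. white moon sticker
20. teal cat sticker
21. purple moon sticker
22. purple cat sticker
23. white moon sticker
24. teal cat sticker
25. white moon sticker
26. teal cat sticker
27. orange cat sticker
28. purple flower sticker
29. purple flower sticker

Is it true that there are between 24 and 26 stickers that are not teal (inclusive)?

stickers that are not teal: 23.
The claim requires 24 ≤ 23 ≤ 26, which does not hold.

False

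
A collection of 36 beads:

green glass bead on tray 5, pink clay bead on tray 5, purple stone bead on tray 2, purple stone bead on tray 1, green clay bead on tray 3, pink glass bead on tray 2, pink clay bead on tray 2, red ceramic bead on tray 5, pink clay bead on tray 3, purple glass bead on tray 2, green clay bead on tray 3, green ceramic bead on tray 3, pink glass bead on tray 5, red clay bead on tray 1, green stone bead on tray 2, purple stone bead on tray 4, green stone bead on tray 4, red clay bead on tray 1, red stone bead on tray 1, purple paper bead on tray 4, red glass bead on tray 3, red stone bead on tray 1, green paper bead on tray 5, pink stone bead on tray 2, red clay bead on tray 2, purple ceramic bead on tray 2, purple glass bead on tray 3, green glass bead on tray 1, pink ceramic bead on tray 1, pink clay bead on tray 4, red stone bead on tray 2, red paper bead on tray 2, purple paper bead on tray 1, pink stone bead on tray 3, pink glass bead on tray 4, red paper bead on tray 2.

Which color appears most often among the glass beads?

pink

Counts by color (restricted to glass beads): pink 3, purple 2, green 2, red 1.
The maximum is 3, held uniquely by pink.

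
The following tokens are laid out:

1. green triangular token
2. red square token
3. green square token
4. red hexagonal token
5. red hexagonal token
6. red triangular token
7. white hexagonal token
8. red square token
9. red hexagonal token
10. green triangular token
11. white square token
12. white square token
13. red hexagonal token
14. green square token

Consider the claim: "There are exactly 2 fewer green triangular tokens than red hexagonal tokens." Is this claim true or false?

|green triangular tokens| = 2.
|red hexagonal tokens| = 4.
The claim requires 4 − 2 (= 2) to equal 2, which holds.

True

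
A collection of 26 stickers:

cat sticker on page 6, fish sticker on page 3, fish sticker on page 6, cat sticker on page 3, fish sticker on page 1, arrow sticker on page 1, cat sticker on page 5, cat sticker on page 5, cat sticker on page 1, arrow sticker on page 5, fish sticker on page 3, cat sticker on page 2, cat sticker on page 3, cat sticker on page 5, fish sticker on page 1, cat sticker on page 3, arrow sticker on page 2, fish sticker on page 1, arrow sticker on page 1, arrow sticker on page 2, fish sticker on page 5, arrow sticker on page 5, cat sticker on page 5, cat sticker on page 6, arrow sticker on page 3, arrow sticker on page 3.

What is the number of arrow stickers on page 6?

0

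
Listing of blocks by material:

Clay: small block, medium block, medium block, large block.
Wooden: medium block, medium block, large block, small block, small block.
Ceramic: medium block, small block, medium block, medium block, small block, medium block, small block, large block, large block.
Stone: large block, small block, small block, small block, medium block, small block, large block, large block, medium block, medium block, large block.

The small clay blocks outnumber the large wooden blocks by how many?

0

small clay blocks: 1.
large wooden blocks: 1.
1 − 1 = 0.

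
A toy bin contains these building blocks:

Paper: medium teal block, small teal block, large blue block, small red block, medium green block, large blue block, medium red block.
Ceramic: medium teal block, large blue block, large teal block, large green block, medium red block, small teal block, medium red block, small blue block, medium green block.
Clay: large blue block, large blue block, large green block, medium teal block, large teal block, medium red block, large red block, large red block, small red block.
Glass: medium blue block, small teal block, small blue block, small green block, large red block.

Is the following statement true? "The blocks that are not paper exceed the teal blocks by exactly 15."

True

blocks that are not paper: 23.
teal blocks: 8.
The claim requires 23 − 8 (= 15) to equal 15, which holds.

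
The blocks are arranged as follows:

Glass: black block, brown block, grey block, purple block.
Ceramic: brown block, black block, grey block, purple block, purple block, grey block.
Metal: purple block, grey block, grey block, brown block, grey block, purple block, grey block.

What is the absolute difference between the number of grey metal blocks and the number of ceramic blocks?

2

grey metal blocks: 4. ceramic blocks: 6.
|4 − 6| = 6 − 4 = 2.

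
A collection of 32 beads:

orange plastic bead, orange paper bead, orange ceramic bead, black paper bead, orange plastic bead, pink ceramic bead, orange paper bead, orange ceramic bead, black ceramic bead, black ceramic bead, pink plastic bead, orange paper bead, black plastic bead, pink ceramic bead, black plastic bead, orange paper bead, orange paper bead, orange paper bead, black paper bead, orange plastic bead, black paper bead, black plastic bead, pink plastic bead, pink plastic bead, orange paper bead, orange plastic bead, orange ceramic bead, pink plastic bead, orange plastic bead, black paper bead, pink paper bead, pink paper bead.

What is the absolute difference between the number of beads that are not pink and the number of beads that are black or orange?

0

beads that are not pink: 24. beads that are black or orange: 24.
|24 − 24| = 24 − 24 = 0.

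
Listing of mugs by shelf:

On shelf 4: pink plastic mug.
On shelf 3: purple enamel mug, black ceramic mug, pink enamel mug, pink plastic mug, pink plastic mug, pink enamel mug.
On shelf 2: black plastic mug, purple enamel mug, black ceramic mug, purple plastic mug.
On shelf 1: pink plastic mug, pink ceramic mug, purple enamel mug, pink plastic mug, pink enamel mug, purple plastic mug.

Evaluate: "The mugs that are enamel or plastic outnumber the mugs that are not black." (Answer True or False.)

False

|mugs that are enamel or plastic| = 14.
|mugs that are not black| = 14.
The claim requires 14 > 14, which does not hold.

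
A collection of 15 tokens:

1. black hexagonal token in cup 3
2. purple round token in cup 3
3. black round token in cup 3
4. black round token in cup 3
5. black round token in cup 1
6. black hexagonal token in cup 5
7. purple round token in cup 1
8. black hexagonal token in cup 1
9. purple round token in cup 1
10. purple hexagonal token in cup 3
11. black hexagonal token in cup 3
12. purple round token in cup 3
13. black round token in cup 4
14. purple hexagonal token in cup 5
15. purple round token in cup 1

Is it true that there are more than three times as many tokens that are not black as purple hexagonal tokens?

|tokens that are not black| = 7.
|purple hexagonal tokens| = 2.
The claim requires 7 > 3 × 2 = 6, which holds.

True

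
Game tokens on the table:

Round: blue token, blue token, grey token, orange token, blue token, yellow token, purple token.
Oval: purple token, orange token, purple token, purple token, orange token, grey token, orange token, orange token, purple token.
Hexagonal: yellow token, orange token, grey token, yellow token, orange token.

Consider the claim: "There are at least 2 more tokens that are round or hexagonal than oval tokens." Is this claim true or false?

True

tokens that are round or hexagonal: 12.
oval tokens: 9.
The claim requires 12 − 9 = 3 ≥ 2, which holds.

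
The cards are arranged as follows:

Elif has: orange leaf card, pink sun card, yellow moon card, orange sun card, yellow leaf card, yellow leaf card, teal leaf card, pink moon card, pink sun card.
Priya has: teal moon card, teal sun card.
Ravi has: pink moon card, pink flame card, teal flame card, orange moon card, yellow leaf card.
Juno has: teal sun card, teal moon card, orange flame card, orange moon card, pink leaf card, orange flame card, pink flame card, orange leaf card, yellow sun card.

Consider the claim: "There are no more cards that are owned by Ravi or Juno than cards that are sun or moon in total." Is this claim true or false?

Count of cards owned by Ravi or Juno: 14.
There are 13 cards that are sun or moon.
The claim requires 14 ≤ 13, which does not hold.

False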